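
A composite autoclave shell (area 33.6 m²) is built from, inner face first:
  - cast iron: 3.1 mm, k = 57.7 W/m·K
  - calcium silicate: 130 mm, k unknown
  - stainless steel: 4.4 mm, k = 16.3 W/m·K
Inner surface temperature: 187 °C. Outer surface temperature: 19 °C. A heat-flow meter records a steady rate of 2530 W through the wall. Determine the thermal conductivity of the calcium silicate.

Series thermal resistances:
R_cast iron = L/(kA) = 0.0031/(57.7×33.6) = 1.599×10^-6 K/W
R_stainless steel = L/(kA) = 0.0044/(16.3×33.6) = 8.034×10^-6 K/W
Sum of known resistances R_other = 9.633×10^-6 K/W
Total R = ΔT/Q = 168/2530 = 0.0664 K/W
R_calcium silicate = R_total − R_other = 0.06639 K/W
k = L/(R·A) = 0.13/(0.06639×33.6)

k ≈ 0.0583 W/(m·K)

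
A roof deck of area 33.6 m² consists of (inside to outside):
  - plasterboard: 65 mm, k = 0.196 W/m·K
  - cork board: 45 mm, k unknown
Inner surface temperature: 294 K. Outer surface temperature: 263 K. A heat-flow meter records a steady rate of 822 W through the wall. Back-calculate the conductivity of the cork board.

Treating each layer as a thermal resistance in series:
R_plasterboard = L/(kA) = 0.065/(0.196×33.6) = 0.00987 K/W
Sum of known resistances R_other = 0.00987 K/W
Total R = ΔT/Q = 31/822 = 0.03771 K/W
R_cork board = R_total − R_other = 0.02784 K/W
k = L/(R·A) = 0.045/(0.02784×33.6)

k ≈ 0.0481 W/(m·K)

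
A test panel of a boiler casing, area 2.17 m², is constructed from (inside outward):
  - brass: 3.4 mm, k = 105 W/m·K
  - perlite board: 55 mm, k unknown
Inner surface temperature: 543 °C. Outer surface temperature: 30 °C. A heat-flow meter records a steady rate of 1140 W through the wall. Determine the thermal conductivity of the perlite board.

k ≈ 0.0563 W/(m·K)

Treating each layer as a thermal resistance in series:
R_brass = L/(kA) = 0.0034/(105×2.17) = 1.492×10^-5 K/W
Sum of known resistances R_other = 1.492×10^-5 K/W
Total R = ΔT/Q = 513/1140 = 0.45 K/W
R_perlite board = R_total − R_other = 0.45 K/W
k = L/(R·A) = 0.055/(0.45×2.17)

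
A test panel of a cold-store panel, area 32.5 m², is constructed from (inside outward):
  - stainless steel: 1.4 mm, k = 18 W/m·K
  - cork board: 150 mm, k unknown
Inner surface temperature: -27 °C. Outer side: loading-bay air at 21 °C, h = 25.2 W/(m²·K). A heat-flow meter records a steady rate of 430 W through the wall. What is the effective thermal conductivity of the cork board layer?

k ≈ 0.0418 W/(m·K)

Using the resistance-network approach (series):
R_stainless steel = L/(kA) = 0.0014/(18×32.5) = 2.393×10^-6 K/W
R_outer film = 1/(h_o·A) = 1/(25.2×32.5) = 0.001221 K/W
Sum of known resistances R_other = 0.001223 K/W
Total R = ΔT/Q = 48/430 = 0.1116 K/W
R_cork board = R_total − R_other = 0.1104 K/W
k = L/(R·A) = 0.15/(0.1104×32.5)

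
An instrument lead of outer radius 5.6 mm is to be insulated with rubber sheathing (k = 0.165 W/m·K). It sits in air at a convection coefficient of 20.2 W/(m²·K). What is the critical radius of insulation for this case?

r_cr ≈ 8.17 mm

For a cylinder r_cr = k/h = 0.165/20.2
r_cr = 8.17 mm; since the bare radius (5.6 mm) is below r_cr, adding a thin layer of insulation will *increase* heat loss.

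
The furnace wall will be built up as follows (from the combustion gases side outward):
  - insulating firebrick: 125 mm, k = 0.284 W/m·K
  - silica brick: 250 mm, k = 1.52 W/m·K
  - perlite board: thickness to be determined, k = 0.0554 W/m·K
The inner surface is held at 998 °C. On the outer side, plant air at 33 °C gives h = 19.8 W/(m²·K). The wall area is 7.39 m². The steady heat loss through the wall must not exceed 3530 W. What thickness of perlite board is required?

Series thermal resistances:
R_insulating firebrick = L/(kA) = 0.125/(0.284×7.39) = 0.05956 K/W
R_silica brick = L/(kA) = 0.25/(1.52×7.39) = 0.02226 K/W
R_outer film = 1/(h_o·A) = 1/(19.8×7.39) = 0.006834 K/W
Sum of the known resistances R_other = 0.08865 K/W
Required total resistance R_tot = ΔT/Q_allow = 965/3530 = 0.2734 K/W
R_perlite board = R_tot − R_other = 0.1847 K/W
L = R·k·A = 0.1847×0.0554×7.39

L ≈ 75.6 mm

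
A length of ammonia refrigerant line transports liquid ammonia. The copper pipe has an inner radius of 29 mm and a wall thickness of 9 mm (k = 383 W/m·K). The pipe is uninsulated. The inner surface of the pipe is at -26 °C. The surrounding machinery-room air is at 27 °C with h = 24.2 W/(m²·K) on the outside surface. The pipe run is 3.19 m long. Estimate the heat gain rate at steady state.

Q ≈ 976 W

Cylindrical conduction, so R = ln(r₂/r₁)/(2πkL) per layer, in series:
R_copper pipe wall = ln(38/29)/(2π×383×3.19) = 3.521×10^-5 K/W
R_outer film = 1/(h_o·2πr_oL) = 1/(24.2×2π×0.038×3.19) = 0.05425 K/W
R_total = 0.05429 K/W
Q = ΔT/R_total = 53/0.05429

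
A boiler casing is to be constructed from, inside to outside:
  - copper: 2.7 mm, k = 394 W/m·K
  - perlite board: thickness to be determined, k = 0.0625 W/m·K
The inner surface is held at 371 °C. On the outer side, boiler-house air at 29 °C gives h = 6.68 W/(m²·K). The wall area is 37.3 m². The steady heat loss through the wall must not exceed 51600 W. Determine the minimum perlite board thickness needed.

L ≈ 6.09 mm

Treating each layer as a thermal resistance in series:
R_copper = L/(kA) = 0.0027/(394×37.3) = 1.837×10^-7 K/W
R_outer film = 1/(h_o·A) = 1/(6.68×37.3) = 0.004013 K/W
Sum of the known resistances R_other = 0.004014 K/W
Required total resistance R_tot = ΔT/Q_allow = 342/51600 = 0.006628 K/W
R_perlite board = R_tot − R_other = 0.002614 K/W
L = R·k·A = 0.002614×0.0625×37.3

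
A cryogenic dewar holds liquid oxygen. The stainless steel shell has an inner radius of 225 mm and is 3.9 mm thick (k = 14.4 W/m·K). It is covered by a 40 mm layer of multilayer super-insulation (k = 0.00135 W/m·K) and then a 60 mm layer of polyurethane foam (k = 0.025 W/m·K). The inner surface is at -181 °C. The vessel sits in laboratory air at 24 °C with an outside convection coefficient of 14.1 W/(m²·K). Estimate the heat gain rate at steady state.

Radial (spherical) resistances in series:
R_stainless steel shell = (1/0.225 − 1/0.2289)/(4π×14.4) = 4.185×10^-4 K/W
R_multilayer super-insulation = (1/0.2289 − 1/0.2689)/(4π×0.00135) = 38.31 K/W
R_polyurethane foam = (1/0.2689 − 1/0.3289)/(4π×0.025) = 2.159 K/W
R_outer film = 1/(h·4πr_o²) = 1/(14.1×4π×0.3289²) = 0.05217 K/W
R_total = 40.52 K/W
Q = ΔT/R_total = 205/40.52

Q ≈ 5.06 W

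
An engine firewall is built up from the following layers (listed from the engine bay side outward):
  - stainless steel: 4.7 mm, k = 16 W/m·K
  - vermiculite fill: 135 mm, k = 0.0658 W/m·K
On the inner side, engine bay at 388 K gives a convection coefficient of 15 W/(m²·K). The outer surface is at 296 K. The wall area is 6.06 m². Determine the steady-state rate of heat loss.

Thermal resistances in series:
R_inner film = 1/(h_i·A) = 1/(15×6.06) = 0.011 K/W
R_stainless steel = L/(kA) = 0.0047/(16×6.06) = 4.847×10^-5 K/W
R_vermiculite fill = L/(kA) = 0.135/(0.0658×6.06) = 0.3386 K/W
R_total = 0.3496 K/W
Q = ΔT / R_total = 92 / 0.3496

Q ≈ 263 W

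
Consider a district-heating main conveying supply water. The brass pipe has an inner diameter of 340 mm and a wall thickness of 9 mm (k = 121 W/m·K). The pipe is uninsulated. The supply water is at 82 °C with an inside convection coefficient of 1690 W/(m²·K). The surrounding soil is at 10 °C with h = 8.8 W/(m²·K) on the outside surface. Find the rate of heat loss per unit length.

q′ ≈ 708 W/m

Radial resistances (cylindrical: R_cond = ln(r_o/r_i)/(2πkL), R_conv = 1/(h·2πrL)):
R_inner film = 1/(h_i·2πr₁L) = 1/(1690×2π×0.17×1) = 5.54×10^-4 K/W
R_brass pipe wall = ln(179/170)/(2π×121×1) = 6.785×10^-5 K/W
R_outer film = 1/(h_o·2πr_oL) = 1/(8.8×2π×0.179×1) = 0.101 K/W
R_total = 0.1017 K/W
Q = ΔT/R_total = 72/0.1017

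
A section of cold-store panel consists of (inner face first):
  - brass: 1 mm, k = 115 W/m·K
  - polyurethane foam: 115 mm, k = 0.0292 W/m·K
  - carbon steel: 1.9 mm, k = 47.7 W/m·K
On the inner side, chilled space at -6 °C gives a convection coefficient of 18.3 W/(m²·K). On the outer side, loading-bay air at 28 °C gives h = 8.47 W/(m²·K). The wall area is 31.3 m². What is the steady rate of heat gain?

Q ≈ 259 W

Using the resistance-network approach (series):
R_inner film = 1/(h_i·A) = 1/(18.3×31.3) = 0.001746 K/W
R_brass = L/(kA) = 0.001/(115×31.3) = 2.778×10^-7 K/W
R_polyurethane foam = L/(kA) = 0.115/(0.0292×31.3) = 0.1258 K/W
R_carbon steel = L/(kA) = 0.0019/(47.7×31.3) = 1.273×10^-6 K/W
R_outer film = 1/(h_o·A) = 1/(8.47×31.3) = 0.003772 K/W
R_total = 0.1313 K/W
Q = ΔT / R_total = 34 / 0.1313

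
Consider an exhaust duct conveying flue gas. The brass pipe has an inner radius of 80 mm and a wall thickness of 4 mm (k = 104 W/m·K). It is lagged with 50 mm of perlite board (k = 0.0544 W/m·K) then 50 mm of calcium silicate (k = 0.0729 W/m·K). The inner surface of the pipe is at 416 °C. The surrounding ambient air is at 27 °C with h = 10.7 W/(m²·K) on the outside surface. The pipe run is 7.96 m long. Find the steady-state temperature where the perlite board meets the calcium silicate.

Per-layer cylindrical resistances, series-summed:
R_brass pipe wall = ln(84/80)/(2π×104×7.96) = 9.38×10^-6 K/W
R_perlite board = ln(134/84)/(2π×0.0544×7.96) = 0.1717 K/W
R_calcium silicate = ln(184/134)/(2π×0.0729×7.96) = 0.08697 K/W
R_outer film = 1/(h_o·2πr_oL) = 1/(10.7×2π×0.184×7.96) = 0.01016 K/W
R_total = 0.2688 K/W
Q = ΔT/R_total = 389/0.2688
Q = 1450 W
T_interface = T_inner − Q·ΣR(inner→interface) = 416 − 1450×0.1717

T ≈ 168 °C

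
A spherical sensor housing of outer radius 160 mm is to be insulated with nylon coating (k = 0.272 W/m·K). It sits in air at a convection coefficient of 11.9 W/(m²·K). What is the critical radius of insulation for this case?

r_cr ≈ 45.7 mm

For a sphere r_cr = 2k/h = 2×0.272/11.9
r_cr = 45.7 mm; since the bare radius (160 mm) is above r_cr, any added insulation will reduce heat loss.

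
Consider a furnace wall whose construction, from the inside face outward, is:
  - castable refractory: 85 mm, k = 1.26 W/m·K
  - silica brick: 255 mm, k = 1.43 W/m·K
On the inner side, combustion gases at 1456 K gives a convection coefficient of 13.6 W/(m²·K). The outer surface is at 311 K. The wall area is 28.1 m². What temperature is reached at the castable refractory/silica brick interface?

Model the wall as resistances in series:
R_inner film = 1/(h_i·A) = 1/(13.6×28.1) = 0.002617 K/W
R_castable refractory = L/(kA) = 0.085/(1.26×28.1) = 0.002401 K/W
R_silica brick = L/(kA) = 0.255/(1.43×28.1) = 0.006346 K/W
R_total = 0.01136 K/W;  Q = ΔT/R_total = 1145/0.01136 = 100800 W
T_interface = T_inner − Q·ΣR(inner→interface) = 1456 − 101000×0.005017

T ≈ 950 K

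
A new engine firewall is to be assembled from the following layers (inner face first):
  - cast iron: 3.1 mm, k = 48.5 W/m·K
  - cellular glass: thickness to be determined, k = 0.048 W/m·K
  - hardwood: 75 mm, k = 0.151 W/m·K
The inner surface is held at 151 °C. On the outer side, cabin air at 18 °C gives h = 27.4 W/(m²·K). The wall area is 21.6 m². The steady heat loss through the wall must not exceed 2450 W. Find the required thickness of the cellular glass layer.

L ≈ 30.7 mm

Model the wall as resistances in series:
R_cast iron = L/(kA) = 0.0031/(48.5×21.6) = 2.959×10^-6 K/W
R_hardwood = L/(kA) = 0.075/(0.151×21.6) = 0.02299 K/W
R_outer film = 1/(h_o·A) = 1/(27.4×21.6) = 0.00169 K/W
Sum of the known resistances R_other = 0.02469 K/W
Required total resistance R_tot = ΔT/Q_allow = 133/2450 = 0.05429 K/W
R_cellular glass = R_tot − R_other = 0.0296 K/W
L = R·k·A = 0.0296×0.048×21.6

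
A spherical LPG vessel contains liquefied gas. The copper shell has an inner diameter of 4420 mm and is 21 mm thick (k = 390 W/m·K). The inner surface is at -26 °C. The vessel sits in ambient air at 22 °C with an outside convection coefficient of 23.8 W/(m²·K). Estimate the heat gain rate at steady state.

Q ≈ 71400 W

Spherical conduction: R = (1/r_in − 1/r_out)/(4πk) per layer; series-sum.
R_copper shell = (1/2.21 − 1/2.231)/(4π×390) = 8.691×10^-7 K/W
R_outer film = 1/(h·4πr_o²) = 1/(23.8×4π×2.231²) = 6.718×10^-4 K/W
R_total = 6.726×10^-4 K/W
Q = ΔT/R_total = 48/6.726×10^-4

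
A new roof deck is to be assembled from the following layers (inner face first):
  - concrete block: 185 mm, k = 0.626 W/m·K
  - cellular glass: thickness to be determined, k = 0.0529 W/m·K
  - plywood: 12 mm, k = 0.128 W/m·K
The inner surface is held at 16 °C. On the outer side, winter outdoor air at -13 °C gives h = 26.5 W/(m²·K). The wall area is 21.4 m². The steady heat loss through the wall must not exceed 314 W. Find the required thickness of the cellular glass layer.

L ≈ 82 mm

Treating each layer as a thermal resistance in series:
R_concrete block = L/(kA) = 0.185/(0.626×21.4) = 0.01381 K/W
R_plywood = L/(kA) = 0.012/(0.128×21.4) = 0.004381 K/W
R_outer film = 1/(h_o·A) = 1/(26.5×21.4) = 0.001763 K/W
Sum of the known resistances R_other = 0.01995 K/W
Required total resistance R_tot = ΔT/Q_allow = 29/314 = 0.09236 K/W
R_cellular glass = R_tot − R_other = 0.0724 K/W
L = R·k·A = 0.0724×0.0529×21.4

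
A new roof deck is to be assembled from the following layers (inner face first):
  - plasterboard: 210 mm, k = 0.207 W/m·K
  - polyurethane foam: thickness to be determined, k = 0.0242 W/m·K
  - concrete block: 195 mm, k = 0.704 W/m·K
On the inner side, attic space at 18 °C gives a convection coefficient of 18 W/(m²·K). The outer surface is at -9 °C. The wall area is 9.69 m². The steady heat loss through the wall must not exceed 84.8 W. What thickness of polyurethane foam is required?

L ≈ 42.1 mm

Series thermal resistances:
R_inner film = 1/(h_i·A) = 1/(18×9.69) = 0.005733 K/W
R_plasterboard = L/(kA) = 0.21/(0.207×9.69) = 0.1047 K/W
R_concrete block = L/(kA) = 0.195/(0.704×9.69) = 0.02858 K/W
Sum of the known resistances R_other = 0.139 K/W
Required total resistance R_tot = ΔT/Q_allow = 27/84.8 = 0.3184 K/W
R_polyurethane foam = R_tot − R_other = 0.1794 K/W
L = R·k·A = 0.1794×0.0242×9.69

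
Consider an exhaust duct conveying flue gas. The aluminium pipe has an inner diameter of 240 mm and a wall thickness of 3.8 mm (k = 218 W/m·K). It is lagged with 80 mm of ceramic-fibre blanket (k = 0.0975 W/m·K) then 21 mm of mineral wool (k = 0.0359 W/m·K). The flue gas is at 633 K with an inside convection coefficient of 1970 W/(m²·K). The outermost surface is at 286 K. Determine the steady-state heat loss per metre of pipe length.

Cylindrical conduction, so R = ln(r₂/r₁)/(2πkL) per layer, in series:
R_inner film = 1/(h_i·2πr₁L) = 1/(1970×2π×0.12×1) = 6.732×10^-4 K/W
R_aluminium pipe wall = ln(123.8/120)/(2π×218×1) = 2.276×10^-5 K/W
R_ceramic-fibre blanket = ln(203.8/123.8)/(2π×0.0975×1) = 0.8137 K/W
R_mineral wool = ln(224.8/203.8)/(2π×0.0359×1) = 0.4348 K/W
R_total = 1.249 K/W
Q = ΔT/R_total = 347/1.249

q′ ≈ 278 W/m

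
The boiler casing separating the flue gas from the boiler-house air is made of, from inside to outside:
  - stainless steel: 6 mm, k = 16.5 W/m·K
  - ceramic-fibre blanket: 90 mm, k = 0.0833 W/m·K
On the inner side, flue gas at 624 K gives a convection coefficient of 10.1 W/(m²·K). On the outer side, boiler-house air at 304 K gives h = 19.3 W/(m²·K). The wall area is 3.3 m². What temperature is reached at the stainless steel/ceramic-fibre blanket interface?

T ≈ 598 K

Using the resistance-network approach (series):
R_inner film = 1/(h_i·A) = 1/(10.1×3.3) = 0.03 K/W
R_stainless steel = L/(kA) = 0.006/(16.5×3.3) = 1.102×10^-4 K/W
R_ceramic-fibre blanket = L/(kA) = 0.09/(0.0833×3.3) = 0.3274 K/W
R_outer film = 1/(h_o·A) = 1/(19.3×3.3) = 0.0157 K/W
R_total = 0.3732 K/W;  Q = ΔT/R_total = 320/0.3732 = 857.4 W
T_interface = T_inner − Q·ΣR(inner→interface) = 624 − 857×0.03011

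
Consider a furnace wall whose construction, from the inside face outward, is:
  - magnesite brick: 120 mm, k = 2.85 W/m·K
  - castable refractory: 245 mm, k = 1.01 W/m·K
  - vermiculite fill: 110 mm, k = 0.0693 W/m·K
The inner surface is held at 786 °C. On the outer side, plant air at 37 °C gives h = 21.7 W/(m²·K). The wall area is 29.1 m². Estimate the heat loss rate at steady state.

Q ≈ 11400 W

Using the resistance-network approach (series):
R_magnesite brick = L/(kA) = 0.12/(2.85×29.1) = 0.001447 K/W
R_castable refractory = L/(kA) = 0.245/(1.01×29.1) = 0.008336 K/W
R_vermiculite fill = L/(kA) = 0.11/(0.0693×29.1) = 0.05455 K/W
R_outer film = 1/(h_o·A) = 1/(21.7×29.1) = 0.001584 K/W
R_total = 0.06591 K/W
Q = ΔT / R_total = 749 / 0.06591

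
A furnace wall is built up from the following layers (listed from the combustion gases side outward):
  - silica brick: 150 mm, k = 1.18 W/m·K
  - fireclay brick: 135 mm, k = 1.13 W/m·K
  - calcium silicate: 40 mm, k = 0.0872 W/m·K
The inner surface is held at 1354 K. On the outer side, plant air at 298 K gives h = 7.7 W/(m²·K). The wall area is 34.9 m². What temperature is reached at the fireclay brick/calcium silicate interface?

Model the wall as resistances in series:
R_silica brick = L/(kA) = 0.15/(1.18×34.9) = 0.003642 K/W
R_fireclay brick = L/(kA) = 0.135/(1.13×34.9) = 0.003423 K/W
R_calcium silicate = L/(kA) = 0.04/(0.0872×34.9) = 0.01314 K/W
R_outer film = 1/(h_o·A) = 1/(7.7×34.9) = 0.003721 K/W
R_total = 0.02393 K/W;  Q = ΔT/R_total = 1056/0.02393 = 44130 W
T_interface = T_inner − Q·ΣR(inner→interface) = 1354 − 44100×0.007066

T ≈ 1040 K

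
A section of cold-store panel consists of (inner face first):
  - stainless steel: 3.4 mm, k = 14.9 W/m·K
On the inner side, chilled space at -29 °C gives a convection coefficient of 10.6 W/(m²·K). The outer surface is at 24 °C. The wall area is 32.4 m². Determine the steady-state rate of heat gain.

Treating each layer as a thermal resistance in series:
R_inner film = 1/(h_i·A) = 1/(10.6×32.4) = 0.002912 K/W
R_stainless steel = L/(kA) = 0.0034/(14.9×32.4) = 7.043×10^-6 K/W
R_total = 0.002919 K/W
Q = ΔT / R_total = 53 / 0.002919

Q ≈ 18200 W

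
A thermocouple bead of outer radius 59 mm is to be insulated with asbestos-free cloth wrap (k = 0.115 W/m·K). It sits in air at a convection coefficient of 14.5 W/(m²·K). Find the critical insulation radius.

For a sphere r_cr = 2k/h = 2×0.115/14.5
r_cr = 15.9 mm; since the bare radius (59 mm) is above r_cr, any added insulation will reduce heat loss.

r_cr ≈ 15.9 mm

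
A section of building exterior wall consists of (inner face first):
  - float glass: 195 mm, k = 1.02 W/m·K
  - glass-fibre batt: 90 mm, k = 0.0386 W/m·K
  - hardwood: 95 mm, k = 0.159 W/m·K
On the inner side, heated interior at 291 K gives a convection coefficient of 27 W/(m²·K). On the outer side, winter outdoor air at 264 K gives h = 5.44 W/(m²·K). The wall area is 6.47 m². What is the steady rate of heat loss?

Thermal resistances in series:
R_inner film = 1/(h_i·A) = 1/(27×6.47) = 0.005724 K/W
R_float glass = L/(kA) = 0.195/(1.02×6.47) = 0.02955 K/W
R_glass-fibre batt = L/(kA) = 0.09/(0.0386×6.47) = 0.3604 K/W
R_hardwood = L/(kA) = 0.095/(0.159×6.47) = 0.09235 K/W
R_outer film = 1/(h_o·A) = 1/(5.44×6.47) = 0.02841 K/W
R_total = 0.5164 K/W
Q = ΔT / R_total = 27 / 0.5164

Q ≈ 52.3 W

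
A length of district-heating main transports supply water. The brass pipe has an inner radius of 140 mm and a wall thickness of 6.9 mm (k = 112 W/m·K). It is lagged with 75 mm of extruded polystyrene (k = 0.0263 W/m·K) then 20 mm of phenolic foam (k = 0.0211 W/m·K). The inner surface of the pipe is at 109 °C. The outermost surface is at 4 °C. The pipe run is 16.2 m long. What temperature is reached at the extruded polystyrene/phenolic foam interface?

For a radial system each layer contributes R = ln(r_out/r_in)/(2πkL); films add R = 1/(hA).
R_brass pipe wall = ln(146.9/140)/(2π×112×16.2) = 4.22×10^-6 K/W
R_extruded polystyrene = ln(221.9/146.9)/(2π×0.0263×16.2) = 0.1541 K/W
R_phenolic foam = ln(241.9/221.9)/(2π×0.0211×16.2) = 0.04018 K/W
R_total = 0.1943 K/W
Q = ΔT/R_total = 105/0.1943
Q = 540 W
T_interface = T_inner − Q·ΣR(inner→interface) = 109 − 540×0.1541

T ≈ 25.7 °C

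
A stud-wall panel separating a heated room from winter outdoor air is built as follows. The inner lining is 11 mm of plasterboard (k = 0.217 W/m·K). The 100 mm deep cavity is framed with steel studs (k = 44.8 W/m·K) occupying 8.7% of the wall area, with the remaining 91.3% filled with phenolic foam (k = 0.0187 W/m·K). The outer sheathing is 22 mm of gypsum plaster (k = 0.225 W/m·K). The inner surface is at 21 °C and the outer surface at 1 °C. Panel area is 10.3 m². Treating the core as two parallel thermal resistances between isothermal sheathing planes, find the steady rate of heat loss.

Sheathing layers in series; stud and cavity paths in parallel between them.
R_inner = 0.011/(0.217×10.3) = 0.004921 K/W
R_stud  = 0.1/(44.8×0.087×10.3) = 0.002491 K/W
R_cav   = 0.1/(0.0187×0.913×10.3) = 0.5687 K/W
1/R_core = 1/R_stud + 1/R_cav → R_core = 0.00248 K/W
R_outer = 0.022/(0.225×10.3) = 0.009493 K/W
R_total = 0.01689 K/W
Q = ΔT/R_total = 20/0.01689

Q ≈ 1180 W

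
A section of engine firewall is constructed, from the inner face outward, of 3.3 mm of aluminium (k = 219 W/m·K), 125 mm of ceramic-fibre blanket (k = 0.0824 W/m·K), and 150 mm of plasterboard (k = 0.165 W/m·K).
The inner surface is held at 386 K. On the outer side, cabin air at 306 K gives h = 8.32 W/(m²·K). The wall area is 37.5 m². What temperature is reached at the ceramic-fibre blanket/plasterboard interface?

T ≈ 338 K

Thermal resistances in series:
R_aluminium = L/(kA) = 0.0033/(219×37.5) = 4.018×10^-7 K/W
R_ceramic-fibre blanket = L/(kA) = 0.125/(0.0824×37.5) = 0.04045 K/W
R_plasterboard = L/(kA) = 0.15/(0.165×37.5) = 0.02424 K/W
R_outer film = 1/(h_o·A) = 1/(8.32×37.5) = 0.003205 K/W
R_total = 0.0679 K/W;  Q = ΔT/R_total = 80/0.0679 = 1178 W
T_interface = T_inner − Q·ΣR(inner→interface) = 386 − 1180×0.04045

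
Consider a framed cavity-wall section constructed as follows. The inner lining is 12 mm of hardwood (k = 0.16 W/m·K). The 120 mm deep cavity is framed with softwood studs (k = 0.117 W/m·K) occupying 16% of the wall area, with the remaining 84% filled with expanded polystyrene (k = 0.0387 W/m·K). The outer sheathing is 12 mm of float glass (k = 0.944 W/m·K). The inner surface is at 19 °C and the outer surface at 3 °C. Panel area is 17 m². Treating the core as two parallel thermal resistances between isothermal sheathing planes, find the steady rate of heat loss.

Q ≈ 112 W

Sheathing layers in series; stud and cavity paths in parallel between them.
R_inner = 0.012/(0.16×17) = 0.004412 K/W
R_stud  = 0.12/(0.117×0.16×17) = 0.3771 K/W
R_cav   = 0.12/(0.0387×0.84×17) = 0.2171 K/W
1/R_core = 1/R_stud + 1/R_cav → R_core = 0.1378 K/W
R_outer = 0.012/(0.944×17) = 7.478×10^-4 K/W
R_total = 0.143 K/W
Q = ΔT/R_total = 16/0.143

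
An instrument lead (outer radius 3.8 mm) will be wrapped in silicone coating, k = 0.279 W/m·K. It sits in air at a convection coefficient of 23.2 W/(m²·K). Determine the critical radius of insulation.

r_cr ≈ 12 mm

For a cylinder r_cr = k/h = 0.279/23.2
r_cr = 12 mm; since the bare radius (3.8 mm) is below r_cr, adding a thin layer of insulation will *increase* heat loss.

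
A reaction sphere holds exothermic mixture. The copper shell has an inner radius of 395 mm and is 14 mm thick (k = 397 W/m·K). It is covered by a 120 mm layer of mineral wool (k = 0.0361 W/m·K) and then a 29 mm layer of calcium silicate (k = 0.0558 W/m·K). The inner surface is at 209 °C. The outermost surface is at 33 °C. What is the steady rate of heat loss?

For a spherical shell R = (1/r₁ − 1/r₂)/(4πk); film R = 1/(h·4πr²). In series:
R_copper shell = (1/0.395 − 1/0.409)/(4π×397) = 1.737×10^-5 K/W
R_mineral wool = (1/0.409 − 1/0.529)/(4π×0.0361) = 1.223 K/W
R_calcium silicate = (1/0.529 − 1/0.558)/(4π×0.0558) = 0.1401 K/W
R_total = 1.363 K/W
Q = ΔT/R_total = 176/1.363

Q ≈ 129 W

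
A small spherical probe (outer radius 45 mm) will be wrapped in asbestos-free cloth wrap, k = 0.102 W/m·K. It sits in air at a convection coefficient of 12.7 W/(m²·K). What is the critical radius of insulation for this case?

For a sphere r_cr = 2k/h = 2×0.102/12.7
r_cr = 16.1 mm; since the bare radius (45 mm) is above r_cr, any added insulation will reduce heat loss.

r_cr ≈ 16.1 mm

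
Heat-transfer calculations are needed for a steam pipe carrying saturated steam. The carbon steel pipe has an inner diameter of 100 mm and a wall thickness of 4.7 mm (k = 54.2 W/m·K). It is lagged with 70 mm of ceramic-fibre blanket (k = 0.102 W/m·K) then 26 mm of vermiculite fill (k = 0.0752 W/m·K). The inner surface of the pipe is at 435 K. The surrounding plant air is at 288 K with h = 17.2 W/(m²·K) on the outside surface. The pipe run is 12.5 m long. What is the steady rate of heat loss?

For a radial system each layer contributes R = ln(r_out/r_in)/(2πkL); films add R = 1/(hA).
R_carbon steel pipe wall = ln(54.7/50)/(2π×54.2×12.5) = 2.11×10^-5 K/W
R_ceramic-fibre blanket = ln(124.7/54.7)/(2π×0.102×12.5) = 0.1029 K/W
R_vermiculite fill = ln(150.7/124.7)/(2π×0.0752×12.5) = 0.03206 K/W
R_outer film = 1/(h_o·2πr_oL) = 1/(17.2×2π×0.1507×12.5) = 0.004912 K/W
R_total = 0.1399 K/W
Q = ΔT/R_total = 147/0.1399

Q ≈ 1050 W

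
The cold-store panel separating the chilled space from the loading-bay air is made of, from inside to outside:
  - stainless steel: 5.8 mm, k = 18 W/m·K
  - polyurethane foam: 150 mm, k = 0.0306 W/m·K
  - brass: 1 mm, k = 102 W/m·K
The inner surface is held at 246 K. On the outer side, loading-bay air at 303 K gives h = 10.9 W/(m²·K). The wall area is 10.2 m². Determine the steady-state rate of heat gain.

Q ≈ 116 W

Model the wall as resistances in series:
R_stainless steel = L/(kA) = 0.0058/(18×10.2) = 3.159×10^-5 K/W
R_polyurethane foam = L/(kA) = 0.15/(0.0306×10.2) = 0.4806 K/W
R_brass = L/(kA) = 0.001/(102×10.2) = 9.612×10^-7 K/W
R_outer film = 1/(h_o·A) = 1/(10.9×10.2) = 0.008994 K/W
R_total = 0.4896 K/W
Q = ΔT / R_total = 57 / 0.4896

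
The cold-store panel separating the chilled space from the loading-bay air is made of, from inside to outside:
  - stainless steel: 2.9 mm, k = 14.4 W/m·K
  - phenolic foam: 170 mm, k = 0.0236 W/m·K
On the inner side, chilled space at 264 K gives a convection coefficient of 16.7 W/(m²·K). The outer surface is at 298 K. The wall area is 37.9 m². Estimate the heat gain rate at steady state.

Q ≈ 177 W

Series thermal resistances:
R_inner film = 1/(h_i·A) = 1/(16.7×37.9) = 0.00158 K/W
R_stainless steel = L/(kA) = 0.0029/(14.4×37.9) = 5.314×10^-6 K/W
R_phenolic foam = L/(kA) = 0.17/(0.0236×37.9) = 0.1901 K/W
R_total = 0.1916 K/W
Q = ΔT / R_total = 34 / 0.1916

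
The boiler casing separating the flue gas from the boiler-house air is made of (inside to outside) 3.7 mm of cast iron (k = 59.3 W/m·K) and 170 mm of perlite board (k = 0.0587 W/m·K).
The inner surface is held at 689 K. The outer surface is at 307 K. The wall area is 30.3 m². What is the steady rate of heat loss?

Treating each layer as a thermal resistance in series:
R_cast iron = L/(kA) = 0.0037/(59.3×30.3) = 2.059×10^-6 K/W
R_perlite board = L/(kA) = 0.17/(0.0587×30.3) = 0.09558 K/W
R_total = 0.09558 K/W
Q = ΔT / R_total = 382 / 0.09558

Q ≈ 4000 W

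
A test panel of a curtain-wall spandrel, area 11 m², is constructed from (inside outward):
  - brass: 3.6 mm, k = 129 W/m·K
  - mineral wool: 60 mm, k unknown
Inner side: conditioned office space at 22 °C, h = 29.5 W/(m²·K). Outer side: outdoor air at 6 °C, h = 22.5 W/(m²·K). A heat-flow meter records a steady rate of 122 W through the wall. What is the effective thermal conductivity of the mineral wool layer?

Thermal resistances in series:
R_inner film = 1/(h_i·A) = 1/(29.5×11) = 0.003082 K/W
R_brass = L/(kA) = 0.0036/(129×11) = 2.537×10^-6 K/W
R_outer film = 1/(h_o·A) = 1/(22.5×11) = 0.00404 K/W
Sum of known resistances R_other = 0.007125 K/W
Total R = ΔT/Q = 16/122 = 0.1311 K/W
R_mineral wool = R_total − R_other = 0.124 K/W
k = L/(R·A) = 0.06/(0.124×11)

k ≈ 0.044 W/(m·K)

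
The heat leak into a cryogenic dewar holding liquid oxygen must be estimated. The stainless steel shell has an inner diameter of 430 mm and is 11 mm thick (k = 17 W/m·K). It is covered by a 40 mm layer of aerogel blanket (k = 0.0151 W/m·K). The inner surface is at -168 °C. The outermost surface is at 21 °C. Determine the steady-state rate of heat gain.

Q ≈ 53.9 W

Each spherical layer contributes R = (1/r_i − 1/r_o)/(4πk):
R_stainless steel shell = (1/0.215 − 1/0.226)/(4π×17) = 0.00106 K/W
R_aerogel blanket = (1/0.226 − 1/0.266)/(4π×0.0151) = 3.507 K/W
R_total = 3.508 K/W
Q = ΔT/R_total = 189/3.508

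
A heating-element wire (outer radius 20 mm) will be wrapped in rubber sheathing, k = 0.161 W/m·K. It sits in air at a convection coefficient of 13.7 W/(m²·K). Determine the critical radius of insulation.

r_cr ≈ 11.8 mm

For a cylinder r_cr = k/h = 0.161/13.7
r_cr = 11.8 mm; since the bare radius (20 mm) is above r_cr, any added insulation will reduce heat loss.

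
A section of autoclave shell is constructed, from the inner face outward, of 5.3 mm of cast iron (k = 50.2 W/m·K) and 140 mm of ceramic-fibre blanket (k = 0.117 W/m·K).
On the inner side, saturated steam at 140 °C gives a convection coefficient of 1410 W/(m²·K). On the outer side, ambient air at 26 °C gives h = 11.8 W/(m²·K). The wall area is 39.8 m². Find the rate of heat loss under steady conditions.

Q ≈ 3540 W

Thermal resistances in series:
R_inner film = 1/(h_i·A) = 1/(1410×39.8) = 1.782×10^-5 K/W
R_cast iron = L/(kA) = 0.0053/(50.2×39.8) = 2.653×10^-6 K/W
R_ceramic-fibre blanket = L/(kA) = 0.14/(0.117×39.8) = 0.03006 K/W
R_outer film = 1/(h_o·A) = 1/(11.8×39.8) = 0.002129 K/W
R_total = 0.03221 K/W
Q = ΔT / R_total = 114 / 0.03221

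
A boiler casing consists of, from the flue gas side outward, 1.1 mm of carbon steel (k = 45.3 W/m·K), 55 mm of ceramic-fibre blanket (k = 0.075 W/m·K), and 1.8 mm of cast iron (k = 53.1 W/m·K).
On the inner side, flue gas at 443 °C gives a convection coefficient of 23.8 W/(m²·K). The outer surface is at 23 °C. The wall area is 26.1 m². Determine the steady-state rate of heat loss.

Q ≈ 14100 W

Series thermal resistances:
R_inner film = 1/(h_i·A) = 1/(23.8×26.1) = 0.00161 K/W
R_carbon steel = L/(kA) = 0.0011/(45.3×26.1) = 9.304×10^-7 K/W
R_ceramic-fibre blanket = L/(kA) = 0.055/(0.075×26.1) = 0.0281 K/W
R_cast iron = L/(kA) = 0.0018/(53.1×26.1) = 1.299×10^-6 K/W
R_total = 0.02971 K/W
Q = ΔT / R_total = 420 / 0.02971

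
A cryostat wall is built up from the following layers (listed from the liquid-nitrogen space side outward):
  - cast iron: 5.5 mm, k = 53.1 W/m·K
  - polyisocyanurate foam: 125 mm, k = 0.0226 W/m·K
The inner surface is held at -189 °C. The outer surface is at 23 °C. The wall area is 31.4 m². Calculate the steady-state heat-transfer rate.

Q ≈ 1200 W

Treating each layer as a thermal resistance in series:
R_cast iron = L/(kA) = 0.0055/(53.1×31.4) = 3.299×10^-6 K/W
R_polyisocyanurate foam = L/(kA) = 0.125/(0.0226×31.4) = 0.1761 K/W
R_total = 0.1761 K/W
Q = ΔT / R_total = 212 / 0.1761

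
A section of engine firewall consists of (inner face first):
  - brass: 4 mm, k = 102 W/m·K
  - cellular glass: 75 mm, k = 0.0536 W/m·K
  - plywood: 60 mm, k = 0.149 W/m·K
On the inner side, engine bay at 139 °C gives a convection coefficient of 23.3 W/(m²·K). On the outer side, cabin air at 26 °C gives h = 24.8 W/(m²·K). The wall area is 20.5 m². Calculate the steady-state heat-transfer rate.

Q ≈ 1230 W

Using the resistance-network approach (series):
R_inner film = 1/(h_i·A) = 1/(23.3×20.5) = 0.002094 K/W
R_brass = L/(kA) = 0.004/(102×20.5) = 1.913×10^-6 K/W
R_cellular glass = L/(kA) = 0.075/(0.0536×20.5) = 0.06826 K/W
R_plywood = L/(kA) = 0.06/(0.149×20.5) = 0.01964 K/W
R_outer film = 1/(h_o·A) = 1/(24.8×20.5) = 0.001967 K/W
R_total = 0.09196 K/W
Q = ΔT / R_total = 113 / 0.09196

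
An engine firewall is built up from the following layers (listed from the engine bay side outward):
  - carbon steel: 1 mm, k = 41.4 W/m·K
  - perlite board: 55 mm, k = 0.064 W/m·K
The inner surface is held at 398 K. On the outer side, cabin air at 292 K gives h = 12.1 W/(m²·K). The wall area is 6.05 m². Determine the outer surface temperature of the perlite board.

Thermal resistances in series:
R_carbon steel = L/(kA) = 0.001/(41.4×6.05) = 3.992×10^-6 K/W
R_perlite board = L/(kA) = 0.055/(0.064×6.05) = 0.142 K/W
R_outer film = 1/(h_o·A) = 1/(12.1×6.05) = 0.01366 K/W
R_total = 0.1557 K/W;  Q = ΔT/R_total = 106/0.1557 = 680.8 W
T_interface = T_inner − Q·ΣR(inner→interface) = 398 − 681×0.142

T ≈ 301 K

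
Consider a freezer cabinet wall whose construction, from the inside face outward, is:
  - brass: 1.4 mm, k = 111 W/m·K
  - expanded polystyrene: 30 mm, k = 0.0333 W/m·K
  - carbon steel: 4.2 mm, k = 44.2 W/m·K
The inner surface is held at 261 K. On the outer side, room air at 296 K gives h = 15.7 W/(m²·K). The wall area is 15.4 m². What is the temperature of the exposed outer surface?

T ≈ 294 K

Treating each layer as a thermal resistance in series:
R_brass = L/(kA) = 0.0014/(111×15.4) = 8.19×10^-7 K/W
R_expanded polystyrene = L/(kA) = 0.03/(0.0333×15.4) = 0.0585 K/W
R_carbon steel = L/(kA) = 0.0042/(44.2×15.4) = 6.17×10^-6 K/W
R_outer film = 1/(h_o·A) = 1/(15.7×15.4) = 0.004136 K/W
R_total = 0.06264 K/W;  Q = ΔT/R_total = 35/0.06264 = 558.7 W
T_interface = T_inner + Q·ΣR(inner→interface) = 261 + 559×0.05851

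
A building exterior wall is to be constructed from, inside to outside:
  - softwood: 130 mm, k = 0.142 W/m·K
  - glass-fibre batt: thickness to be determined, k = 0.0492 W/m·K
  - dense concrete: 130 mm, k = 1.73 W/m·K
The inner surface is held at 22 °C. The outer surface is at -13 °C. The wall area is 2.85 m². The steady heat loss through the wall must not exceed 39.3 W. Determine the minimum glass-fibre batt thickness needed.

L ≈ 76.1 mm

Treating each layer as a thermal resistance in series:
R_softwood = L/(kA) = 0.13/(0.142×2.85) = 0.3212 K/W
R_dense concrete = L/(kA) = 0.13/(1.73×2.85) = 0.02637 K/W
Sum of the known resistances R_other = 0.3476 K/W
Required total resistance R_tot = ΔT/Q_allow = 35/39.3 = 0.8906 K/W
R_glass-fibre batt = R_tot − R_other = 0.543 K/W
L = R·k·A = 0.543×0.0492×2.85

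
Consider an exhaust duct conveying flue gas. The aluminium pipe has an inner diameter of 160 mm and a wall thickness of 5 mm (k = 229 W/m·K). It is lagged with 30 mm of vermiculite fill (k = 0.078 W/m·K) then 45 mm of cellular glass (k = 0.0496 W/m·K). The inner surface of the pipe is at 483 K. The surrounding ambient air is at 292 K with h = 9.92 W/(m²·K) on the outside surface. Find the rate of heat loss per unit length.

Cylindrical conduction, so R = ln(r₂/r₁)/(2πkL) per layer, in series:
R_aluminium pipe wall = ln(85/80)/(2π×229×1) = 4.213×10^-5 K/W
R_vermiculite fill = ln(115/85)/(2π×0.078×1) = 0.6168 K/W
R_cellular glass = ln(160/115)/(2π×0.0496×1) = 1.06 K/W
R_outer film = 1/(h_o·2πr_oL) = 1/(9.92×2π×0.16×1) = 0.1003 K/W
R_total = 1.777 K/W
Q = ΔT/R_total = 191/1.777

q′ ≈ 107 W/m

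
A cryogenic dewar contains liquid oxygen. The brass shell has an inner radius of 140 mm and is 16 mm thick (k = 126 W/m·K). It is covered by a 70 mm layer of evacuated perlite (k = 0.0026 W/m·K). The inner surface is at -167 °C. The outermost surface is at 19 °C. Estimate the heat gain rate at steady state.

Spherical conduction: R = (1/r_in − 1/r_out)/(4πk) per layer; series-sum.
R_brass shell = (1/0.14 − 1/0.156)/(4π×126) = 4.627×10^-4 K/W
R_evacuated perlite = (1/0.156 − 1/0.226)/(4π×0.0026) = 60.77 K/W
R_total = 60.77 K/W
Q = ΔT/R_total = 186/60.77

Q ≈ 3.06 W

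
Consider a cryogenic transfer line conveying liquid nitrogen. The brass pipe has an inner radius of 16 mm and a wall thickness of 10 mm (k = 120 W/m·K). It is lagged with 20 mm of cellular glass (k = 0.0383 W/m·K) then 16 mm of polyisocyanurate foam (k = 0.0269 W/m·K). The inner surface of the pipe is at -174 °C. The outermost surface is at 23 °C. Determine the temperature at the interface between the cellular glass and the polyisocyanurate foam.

T ≈ -61.1 °C

Cylindrical conduction, so R = ln(r₂/r₁)/(2πkL) per layer, in series:
R_brass pipe wall = ln(26/16)/(2π×120×1) = 6.439×10^-4 K/W
R_cellular glass = ln(46/26)/(2π×0.0383×1) = 2.371 K/W
R_polyisocyanurate foam = ln(62/46)/(2π×0.0269×1) = 1.766 K/W
R_total = 4.138 K/W
Q = ΔT/R_total = 197/4.138
Q = 47.6 W/m
T_interface = T_inner + Q·ΣR(inner→interface) = -174 + 47.6×2.372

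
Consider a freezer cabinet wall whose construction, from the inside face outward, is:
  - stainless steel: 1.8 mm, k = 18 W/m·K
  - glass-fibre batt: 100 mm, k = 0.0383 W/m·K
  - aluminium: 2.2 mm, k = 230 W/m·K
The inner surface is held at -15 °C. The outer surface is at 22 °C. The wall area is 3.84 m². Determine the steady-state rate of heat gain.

Q ≈ 54.4 W

Using the resistance-network approach (series):
R_stainless steel = L/(kA) = 0.0018/(18×3.84) = 2.604×10^-5 K/W
R_glass-fibre batt = L/(kA) = 0.1/(0.0383×3.84) = 0.6799 K/W
R_aluminium = L/(kA) = 0.0022/(230×3.84) = 2.491×10^-6 K/W
R_total = 0.68 K/W
Q = ΔT / R_total = 37 / 0.68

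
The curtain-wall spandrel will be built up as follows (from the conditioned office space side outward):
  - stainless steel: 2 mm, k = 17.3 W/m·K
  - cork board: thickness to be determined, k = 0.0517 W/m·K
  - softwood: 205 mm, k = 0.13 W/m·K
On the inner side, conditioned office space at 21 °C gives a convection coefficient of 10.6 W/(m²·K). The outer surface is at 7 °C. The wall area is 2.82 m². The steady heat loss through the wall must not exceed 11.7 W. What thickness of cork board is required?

Using the resistance-network approach (series):
R_inner film = 1/(h_i·A) = 1/(10.6×2.82) = 0.03345 K/W
R_stainless steel = L/(kA) = 0.002/(17.3×2.82) = 4.1×10^-5 K/W
R_softwood = L/(kA) = 0.205/(0.13×2.82) = 0.5592 K/W
Sum of the known resistances R_other = 0.5927 K/W
Required total resistance R_tot = ΔT/Q_allow = 14/11.7 = 1.197 K/W
R_cork board = R_tot − R_other = 0.6039 K/W
L = R·k·A = 0.6039×0.0517×2.82

L ≈ 88 mm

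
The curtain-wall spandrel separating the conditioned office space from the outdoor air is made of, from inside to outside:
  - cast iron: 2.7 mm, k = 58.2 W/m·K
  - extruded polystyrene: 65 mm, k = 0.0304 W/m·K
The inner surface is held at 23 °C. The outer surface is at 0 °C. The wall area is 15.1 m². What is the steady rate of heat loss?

Treating each layer as a thermal resistance in series:
R_cast iron = L/(kA) = 0.0027/(58.2×15.1) = 3.072×10^-6 K/W
R_extruded polystyrene = L/(kA) = 0.065/(0.0304×15.1) = 0.1416 K/W
R_total = 0.1416 K/W
Q = ΔT / R_total = 23 / 0.1416

Q ≈ 162 W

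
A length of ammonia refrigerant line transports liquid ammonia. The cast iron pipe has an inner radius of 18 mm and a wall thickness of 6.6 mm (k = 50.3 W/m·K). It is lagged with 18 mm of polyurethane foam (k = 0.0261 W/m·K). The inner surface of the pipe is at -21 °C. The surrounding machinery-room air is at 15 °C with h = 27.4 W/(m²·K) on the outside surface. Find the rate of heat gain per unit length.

q′ ≈ 10.3 W/m

Cylindrical conduction, so R = ln(r₂/r₁)/(2πkL) per layer, in series:
R_cast iron pipe wall = ln(24.6/18)/(2π×50.3×1) = 9.884×10^-4 K/W
R_polyurethane foam = ln(42.6/24.6)/(2π×0.0261×1) = 3.348 K/W
R_outer film = 1/(h_o·2πr_oL) = 1/(27.4×2π×0.0426×1) = 0.1364 K/W
R_total = 3.486 K/W
Q = ΔT/R_total = 36/3.486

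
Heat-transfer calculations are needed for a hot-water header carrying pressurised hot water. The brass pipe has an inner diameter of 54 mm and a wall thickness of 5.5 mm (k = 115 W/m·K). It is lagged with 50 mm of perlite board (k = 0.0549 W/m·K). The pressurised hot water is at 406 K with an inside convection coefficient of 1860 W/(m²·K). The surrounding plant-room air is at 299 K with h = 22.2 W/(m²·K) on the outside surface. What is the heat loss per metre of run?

Radial resistances (cylindrical: R_cond = ln(r_o/r_i)/(2πkL), R_conv = 1/(h·2πrL)):
R_inner film = 1/(h_i·2πr₁L) = 1/(1860×2π×0.027×1) = 0.003169 K/W
R_brass pipe wall = ln(32.5/27)/(2π×115×1) = 2.566×10^-4 K/W
R_perlite board = ln(82.5/32.5)/(2π×0.0549×1) = 2.701 K/W
R_outer film = 1/(h_o·2πr_oL) = 1/(22.2×2π×0.0825×1) = 0.0869 K/W
R_total = 2.791 K/W
Q = ΔT/R_total = 107/2.791

q′ ≈ 38.3 W/m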